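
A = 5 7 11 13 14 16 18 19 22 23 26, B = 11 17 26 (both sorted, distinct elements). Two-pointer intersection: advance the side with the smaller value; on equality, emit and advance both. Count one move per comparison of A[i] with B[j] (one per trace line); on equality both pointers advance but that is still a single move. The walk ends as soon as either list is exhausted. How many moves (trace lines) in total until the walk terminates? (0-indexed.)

12 moves

[i=0,j=0] 5<11 → i++
[i=1,j=0] 7<11 → i++
[i=2,j=0] 11==11 emit → i++,j++
[i=3,j=1] 13<17 → i++
[i=4,j=1] 14<17 → i++
[i=5,j=1] 16<17 → i++
[i=6,j=1] 18>17 → j++
[i=6,j=2] 18<26 → i++
[i=7,j=2] 19<26 → i++
[i=8,j=2] 22<26 → i++
[i=9,j=2] 23<26 → i++
[i=10,j=2] 26==26 emit → i++,j++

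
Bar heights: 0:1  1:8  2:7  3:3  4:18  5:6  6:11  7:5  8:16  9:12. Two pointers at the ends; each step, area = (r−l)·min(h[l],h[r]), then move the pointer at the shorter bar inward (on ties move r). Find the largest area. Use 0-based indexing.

l=0 r=9: min(1,12)*9=9 best=9 *, l++
l=1 r=9: min(8,12)*8=64 best=64 *, l++
l=2 r=9: min(7,12)*7=49 best=64, l++
l=3 r=9: min(3,12)*6=18 best=64, l++
l=4 r=9: min(18,12)*5=60 best=64, r--
l=4 r=8: min(18,16)*4=64 best=64, r--
l=4 r=7: min(18,5)*3=15 best=64, r--
l=4 r=6: min(18,11)*2=22 best=64, r--
l=4 r=5: min(18,6)*1=6 best=64, r--

max area = 64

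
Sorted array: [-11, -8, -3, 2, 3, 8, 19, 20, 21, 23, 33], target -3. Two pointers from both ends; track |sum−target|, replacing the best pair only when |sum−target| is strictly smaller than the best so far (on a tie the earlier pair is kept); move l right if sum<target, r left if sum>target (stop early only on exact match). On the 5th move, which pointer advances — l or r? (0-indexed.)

l=0 r=10: -11+33=22 d=25 *, r--
l=0 r=9: -11+23=12 d=15 *, r--
l=0 r=8: -11+21=10 d=13 *, r--
l=0 r=7: -11+20=9 d=12 *, r--
l=0 r=6: -11+19=8 d=11 *, r--

r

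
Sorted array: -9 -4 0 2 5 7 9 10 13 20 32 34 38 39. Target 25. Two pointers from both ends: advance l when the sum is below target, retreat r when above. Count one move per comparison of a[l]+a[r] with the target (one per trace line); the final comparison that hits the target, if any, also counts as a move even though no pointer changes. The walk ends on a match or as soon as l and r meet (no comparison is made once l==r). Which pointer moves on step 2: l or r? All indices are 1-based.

r

l=1 r=14: -9+39=30 >25, r--
l=1 r=13: -9+38=29 >25, r--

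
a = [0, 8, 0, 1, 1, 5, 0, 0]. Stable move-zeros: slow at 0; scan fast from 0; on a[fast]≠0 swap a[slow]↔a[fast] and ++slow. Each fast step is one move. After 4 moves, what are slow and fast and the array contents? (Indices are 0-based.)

slow=0 fast=0: a[fast]=0, fast++
slow=0 fast=1: a[fast]=8≠0 swap→a[0]=8, slow++,fast++
slow=1 fast=2: a[fast]=0, fast++
slow=1 fast=3: a[fast]=1≠0 swap→a[1]=1, slow++,fast++

slow=2, fast=4, a=[8, 1, 0, 0, 1, 5, 0, 0]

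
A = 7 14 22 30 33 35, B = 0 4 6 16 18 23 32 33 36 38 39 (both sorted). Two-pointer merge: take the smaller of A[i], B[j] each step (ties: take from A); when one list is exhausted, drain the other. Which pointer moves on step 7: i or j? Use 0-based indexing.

i=0 j=0: A[i]=7>B[j]=0 take 0, j++
i=0 j=1: A[i]=7>B[j]=4 take 4, j++
i=0 j=2: A[i]=7>B[j]=6 take 6, j++
i=0 j=3: A[i]=7<=B[j]=16 take 7, i++
i=1 j=3: A[i]=14<=B[j]=16 take 14, i++
i=2 j=3: A[i]=22>B[j]=16 take 16, j++
i=2 j=4: A[i]=22>B[j]=18 take 18, j++

j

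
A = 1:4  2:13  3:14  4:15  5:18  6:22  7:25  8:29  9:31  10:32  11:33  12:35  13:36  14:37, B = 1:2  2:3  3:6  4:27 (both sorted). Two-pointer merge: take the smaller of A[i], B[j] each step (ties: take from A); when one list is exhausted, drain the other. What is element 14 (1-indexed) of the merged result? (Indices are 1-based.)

merged[14] = 32

i=1 j=1: A[i]=4>B[j]=2 take 2, j++
i=1 j=2: A[i]=4>B[j]=3 take 3, j++
i=1 j=3: A[i]=4<=B[j]=6 take 4, i++
i=2 j=3: A[i]=13>B[j]=6 take 6, j++
i=2 j=4: A[i]=13<=B[j]=27 take 13, i++
i=3 j=4: A[i]=14<=B[j]=27 take 14, i++
i=4 j=4: A[i]=15<=B[j]=27 take 15, i++
i=5 j=4: A[i]=18<=B[j]=27 take 18, i++
i=6 j=4: A[i]=22<=B[j]=27 take 22, i++
i=7 j=4: A[i]=25<=B[j]=27 take 25, i++
i=8 j=4: A[i]=29>B[j]=27 take 27, j++
i=8 j=5: B done, take A[i]=29, i++
i=9 j=5: B done, take A[i]=31, i++
i=10 j=5: B done, take A[i]=32, i++
i=11 j=5: B done, take A[i]=33, i++
i=12 j=5: B done, take A[i]=35, i++
i=13 j=5: B done, take A[i]=36, i++
i=14 j=5: B done, take A[i]=37, i++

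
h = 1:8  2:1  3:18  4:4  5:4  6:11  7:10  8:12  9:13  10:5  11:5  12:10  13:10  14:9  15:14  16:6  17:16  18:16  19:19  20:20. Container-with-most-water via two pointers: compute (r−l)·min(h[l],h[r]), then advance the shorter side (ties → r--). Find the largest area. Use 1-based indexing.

l=1 r=20: min(8,20)*19=152 best=152 *, l++
l=2 r=20: min(1,20)*18=18 best=152, l++
l=3 r=20: min(18,20)*17=306 best=306 *, l++
l=4 r=20: min(4,20)*16=64 best=306, l++
l=5 r=20: min(4,20)*15=60 best=306, l++
l=6 r=20: min(11,20)*14=154 best=306, l++
l=7 r=20: min(10,20)*13=130 best=306, l++
l=8 r=20: min(12,20)*12=144 best=306, l++
l=9 r=20: min(13,20)*11=143 best=306, l++
l=10 r=20: min(5,20)*10=50 best=306, l++
l=11 r=20: min(5,20)*9=45 best=306, l++
l=12 r=20: min(10,20)*8=80 best=306, l++
l=13 r=20: min(10,20)*7=70 best=306, l++
l=14 r=20: min(9,20)*6=54 best=306, l++
l=15 r=20: min(14,20)*5=70 best=306, l++
l=16 r=20: min(6,20)*4=24 best=306, l++
l=17 r=20: min(16,20)*3=48 best=306, l++
l=18 r=20: min(16,20)*2=32 best=306, l++
l=19 r=20: min(19,20)*1=19 best=306, l++

max area = 306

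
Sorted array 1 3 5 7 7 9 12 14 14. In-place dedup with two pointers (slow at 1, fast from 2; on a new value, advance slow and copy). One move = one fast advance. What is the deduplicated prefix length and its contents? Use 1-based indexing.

length 7; prefix = [1, 3, 5, 7, 9, 12, 14]

slow=1 fast=2: a[fast]=3≠a[slow]=1 write a[2]=3, slow++,fast++
slow=2 fast=3: a[fast]=5≠a[slow]=3 write a[3]=5, slow++,fast++
slow=3 fast=4: a[fast]=7≠a[slow]=5 write a[4]=7, slow++,fast++
slow=4 fast=5: a[fast]=7=a[slow] dup, fast++
slow=4 fast=6: a[fast]=9≠a[slow]=7 write a[5]=9, slow++,fast++
slow=5 fast=7: a[fast]=12≠a[slow]=9 write a[6]=12, slow++,fast++
slow=6 fast=8: a[fast]=14≠a[slow]=12 write a[7]=14, slow++,fast++
slow=7 fast=9: a[fast]=14=a[slow] dup, fast++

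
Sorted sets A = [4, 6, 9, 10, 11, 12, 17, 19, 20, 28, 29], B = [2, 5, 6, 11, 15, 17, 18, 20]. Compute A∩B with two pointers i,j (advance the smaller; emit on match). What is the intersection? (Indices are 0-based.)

[i=0,j=0] 4>2 → j++
[i=0,j=1] 4<5 → i++
[i=1,j=1] 6>5 → j++
[i=1,j=2] 6==6 emit → i++,j++
[i=2,j=3] 9<11 → i++
[i=3,j=3] 10<11 → i++
[i=4,j=3] 11==11 emit → i++,j++
[i=5,j=4] 12<15 → i++
[i=6,j=4] 17>15 → j++
[i=6,j=5] 17==17 emit → i++,j++
[i=7,j=6] 19>18 → j++
[i=7,j=7] 19<20 → i++
[i=8,j=7] 20==20 emit → i++,j++

intersection = [6, 11, 17, 20]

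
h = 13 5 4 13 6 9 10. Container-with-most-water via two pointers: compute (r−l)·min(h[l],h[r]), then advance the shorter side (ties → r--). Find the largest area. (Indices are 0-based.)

max area = 60

[0,6] min(13,10)*6=60 best=60 * → r--
[0,5] min(13,9)*5=45 best=60 → r--
[0,4] min(13,6)*4=24 best=60 → r--
[0,3] min(13,13)*3=39 best=60 → r--
[0,2] min(13,4)*2=8 best=60 → r--
[0,1] min(13,5)*1=5 best=60 → r--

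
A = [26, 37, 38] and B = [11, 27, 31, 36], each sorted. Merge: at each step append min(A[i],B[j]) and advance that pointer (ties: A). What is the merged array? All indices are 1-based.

[i=1,j=1] A[i]=26>B[j]=11 take 11 → j++
[i=1,j=2] A[i]=26<=B[j]=27 take 26 → i++
[i=2,j=2] A[i]=37>B[j]=27 take 27 → j++
[i=2,j=3] A[i]=37>B[j]=31 take 31 → j++
[i=2,j=4] A[i]=37>B[j]=36 take 36 → j++
[i=2,j=5] B done, take A[i]=37 → i++
[i=3,j=5] B done, take A[i]=38 → i++

[11, 26, 27, 31, 36, 37, 38]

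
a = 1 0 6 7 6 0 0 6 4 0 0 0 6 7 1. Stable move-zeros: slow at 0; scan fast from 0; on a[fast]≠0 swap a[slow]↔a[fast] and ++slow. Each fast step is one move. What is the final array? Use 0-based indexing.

[1, 6, 7, 6, 6, 4, 6, 7, 1, 0, 0, 0, 0, 0, 0]

(s=0,f=0) a[fast]=1≠0 swap→a[0]=1 → slow++,fast++
(s=1,f=1) a[fast]=0 → fast++
(s=1,f=2) a[fast]=6≠0 swap→a[1]=6 → slow++,fast++
(s=2,f=3) a[fast]=7≠0 swap→a[2]=7 → slow++,fast++
(s=3,f=4) a[fast]=6≠0 swap→a[3]=6 → slow++,fast++
(s=4,f=5) a[fast]=0 → fast++
(s=4,f=6) a[fast]=0 → fast++
(s=4,f=7) a[fast]=6≠0 swap→a[4]=6 → slow++,fast++
(s=5,f=8) a[fast]=4≠0 swap→a[5]=4 → slow++,fast++
(s=6,f=9) a[fast]=0 → fast++
(s=6,f=10) a[fast]=0 → fast++
(s=6,f=11) a[fast]=0 → fast++
(s=6,f=12) a[fast]=6≠0 swap→a[6]=6 → slow++,fast++
(s=7,f=13) a[fast]=7≠0 swap→a[7]=7 → slow++,fast++
(s=8,f=14) a[fast]=1≠0 swap→a[8]=1 → slow++,fast++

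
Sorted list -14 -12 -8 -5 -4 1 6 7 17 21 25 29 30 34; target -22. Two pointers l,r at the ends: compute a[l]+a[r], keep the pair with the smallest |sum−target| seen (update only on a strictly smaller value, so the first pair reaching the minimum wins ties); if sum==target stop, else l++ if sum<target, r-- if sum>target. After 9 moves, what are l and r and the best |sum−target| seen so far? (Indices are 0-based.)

l=0 r=13: -14+34=20 d=42 *, r--
l=0 r=12: -14+30=16 d=38 *, r--
l=0 r=11: -14+29=15 d=37 *, r--
l=0 r=10: -14+25=11 d=33 *, r--
l=0 r=9: -14+21=7 d=29 *, r--
l=0 r=8: -14+17=3 d=25 *, r--
l=0 r=7: -14+7=-7 d=15 *, r--
l=0 r=6: -14+6=-8 d=14 *, r--
l=0 r=5: -14+1=-13 d=9 *, r--

l=0, r=4, best |Δ|=9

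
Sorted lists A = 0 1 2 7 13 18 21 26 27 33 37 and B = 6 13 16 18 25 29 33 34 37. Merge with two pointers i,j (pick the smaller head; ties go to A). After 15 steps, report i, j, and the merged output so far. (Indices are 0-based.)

i=9, j=6, merged so far=[0, 1, 2, 6, 7, 13, 13, 16, 18, 18, 21, 25, 26, 27, 29]

[i=0,j=0] A[i]=0<=B[j]=6 take 0 → i++
[i=1,j=0] A[i]=1<=B[j]=6 take 1 → i++
[i=2,j=0] A[i]=2<=B[j]=6 take 2 → i++
[i=3,j=0] A[i]=7>B[j]=6 take 6 → j++
[i=3,j=1] A[i]=7<=B[j]=13 take 7 → i++
[i=4,j=1] A[i]=13<=B[j]=13 take 13 → i++
[i=5,j=1] A[i]=18>B[j]=13 take 13 → j++
[i=5,j=2] A[i]=18>B[j]=16 take 16 → j++
[i=5,j=3] A[i]=18<=B[j]=18 take 18 → i++
[i=6,j=3] A[i]=21>B[j]=18 take 18 → j++
[i=6,j=4] A[i]=21<=B[j]=25 take 21 → i++
[i=7,j=4] A[i]=26>B[j]=25 take 25 → j++
[i=7,j=5] A[i]=26<=B[j]=29 take 26 → i++
[i=8,j=5] A[i]=27<=B[j]=29 take 27 → i++
[i=9,j=5] A[i]=33>B[j]=29 take 29 → j++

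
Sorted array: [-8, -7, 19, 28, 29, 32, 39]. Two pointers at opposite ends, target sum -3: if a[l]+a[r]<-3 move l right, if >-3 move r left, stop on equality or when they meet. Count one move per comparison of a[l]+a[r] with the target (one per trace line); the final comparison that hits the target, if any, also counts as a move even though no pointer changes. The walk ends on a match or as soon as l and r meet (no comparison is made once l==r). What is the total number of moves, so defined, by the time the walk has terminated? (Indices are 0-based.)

6 moves

l=0 r=6: -8+39=31 >-3, r--
l=0 r=5: -8+32=24 >-3, r--
l=0 r=4: -8+29=21 >-3, r--
l=0 r=3: -8+28=20 >-3, r--
l=0 r=2: -8+19=11 >-3, r--
l=0 r=1: -8+-7=-15 <-3, l++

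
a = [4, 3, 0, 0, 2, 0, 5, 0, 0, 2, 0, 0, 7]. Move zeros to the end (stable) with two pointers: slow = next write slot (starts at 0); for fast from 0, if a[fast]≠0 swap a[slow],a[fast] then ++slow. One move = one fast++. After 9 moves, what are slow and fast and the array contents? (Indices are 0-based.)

slow=0 fast=0: a[fast]=4≠0 swap→a[0]=4, slow++,fast++
slow=1 fast=1: a[fast]=3≠0 swap→a[1]=3, slow++,fast++
slow=2 fast=2: a[fast]=0, fast++
slow=2 fast=3: a[fast]=0, fast++
slow=2 fast=4: a[fast]=2≠0 swap→a[2]=2, slow++,fast++
slow=3 fast=5: a[fast]=0, fast++
slow=3 fast=6: a[fast]=5≠0 swap→a[3]=5, slow++,fast++
slow=4 fast=7: a[fast]=0, fast++
slow=4 fast=8: a[fast]=0, fast++

slow=4, fast=9, a=[4, 3, 2, 5, 0, 0, 0, 0, 0, 2, 0, 0, 7]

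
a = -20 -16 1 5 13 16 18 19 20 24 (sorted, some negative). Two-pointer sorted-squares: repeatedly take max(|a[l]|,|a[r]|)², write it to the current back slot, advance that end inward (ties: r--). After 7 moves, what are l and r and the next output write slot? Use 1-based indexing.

l=3, r=5, next write slot=3

[1,10] |-20|<=|24| out[10]=576 → r--
[1,9] |-20|<=|20| out[9]=400 → r--
[1,8] |-20|>|19| out[8]=400 → l++
[2,8] |-16|<=|19| out[7]=361 → r--
[2,7] |-16|<=|18| out[6]=324 → r--
[2,6] |-16|<=|16| out[5]=256 → r--
[2,5] |-16|>|13| out[4]=256 → l++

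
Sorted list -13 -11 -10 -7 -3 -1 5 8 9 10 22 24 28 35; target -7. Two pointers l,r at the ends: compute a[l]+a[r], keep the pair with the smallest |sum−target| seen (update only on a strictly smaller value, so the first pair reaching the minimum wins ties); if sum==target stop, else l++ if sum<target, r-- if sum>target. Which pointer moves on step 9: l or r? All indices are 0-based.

r

l=0 r=13: -13+35=22 d=29 *, r--
l=0 r=12: -13+28=15 d=22 *, r--
l=0 r=11: -13+24=11 d=18 *, r--
l=0 r=10: -13+22=9 d=16 *, r--
l=0 r=9: -13+10=-3 d=4 *, r--
l=0 r=8: -13+9=-4 d=3 *, r--
l=0 r=7: -13+8=-5 d=2 *, r--
l=0 r=6: -13+5=-8 d=1 *, l++
l=1 r=6: -11+5=-6 d=1, r--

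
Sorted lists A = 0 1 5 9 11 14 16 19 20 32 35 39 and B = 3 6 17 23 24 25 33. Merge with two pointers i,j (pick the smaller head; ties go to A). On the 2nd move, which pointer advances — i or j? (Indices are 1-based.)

i=1 j=1: A[i]=0<=B[j]=3 take 0, i++
i=2 j=1: A[i]=1<=B[j]=3 take 1, i++

i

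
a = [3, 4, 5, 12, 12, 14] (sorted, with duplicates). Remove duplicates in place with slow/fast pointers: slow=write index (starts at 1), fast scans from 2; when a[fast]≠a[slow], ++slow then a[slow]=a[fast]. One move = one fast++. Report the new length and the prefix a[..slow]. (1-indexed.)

length 5; prefix = [3, 4, 5, 12, 14]

(s=1,f=2) a[fast]=4≠a[slow]=3 write a[2]=4 → slow++,fast++
(s=2,f=3) a[fast]=5≠a[slow]=4 write a[3]=5 → slow++,fast++
(s=3,f=4) a[fast]=12≠a[slow]=5 write a[4]=12 → slow++,fast++
(s=4,f=5) a[fast]=12=a[slow] dup → fast++
(s=4,f=6) a[fast]=14≠a[slow]=12 write a[5]=14 → slow++,fast++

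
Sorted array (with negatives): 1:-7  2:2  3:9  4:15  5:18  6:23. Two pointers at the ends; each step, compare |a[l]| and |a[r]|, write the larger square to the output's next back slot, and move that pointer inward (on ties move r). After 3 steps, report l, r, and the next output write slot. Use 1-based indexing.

l=1 r=6: |-7|<=|23| out[6]=529, r--
l=1 r=5: |-7|<=|18| out[5]=324, r--
l=1 r=4: |-7|<=|15| out[4]=225, r--

l=1, r=3, next write slot=3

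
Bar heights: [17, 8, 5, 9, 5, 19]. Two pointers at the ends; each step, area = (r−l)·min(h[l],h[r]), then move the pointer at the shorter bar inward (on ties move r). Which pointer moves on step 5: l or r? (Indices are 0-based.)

l=0 r=5: min(17,19)*5=85 best=85 *, l++
l=1 r=5: min(8,19)*4=32 best=85, l++
l=2 r=5: min(5,19)*3=15 best=85, l++
l=3 r=5: min(9,19)*2=18 best=85, l++
l=4 r=5: min(5,19)*1=5 best=85, l++

l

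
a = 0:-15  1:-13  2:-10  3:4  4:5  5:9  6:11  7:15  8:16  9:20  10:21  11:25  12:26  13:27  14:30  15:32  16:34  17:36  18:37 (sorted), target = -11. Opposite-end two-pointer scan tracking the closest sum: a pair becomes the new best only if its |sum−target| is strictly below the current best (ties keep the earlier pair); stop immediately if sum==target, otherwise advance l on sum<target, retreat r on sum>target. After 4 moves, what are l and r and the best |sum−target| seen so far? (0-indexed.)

l=0 r=18: -15+37=22 d=33 *, r--
l=0 r=17: -15+36=21 d=32 *, r--
l=0 r=16: -15+34=19 d=30 *, r--
l=0 r=15: -15+32=17 d=28 *, r--

l=0, r=14, best |Δ|=28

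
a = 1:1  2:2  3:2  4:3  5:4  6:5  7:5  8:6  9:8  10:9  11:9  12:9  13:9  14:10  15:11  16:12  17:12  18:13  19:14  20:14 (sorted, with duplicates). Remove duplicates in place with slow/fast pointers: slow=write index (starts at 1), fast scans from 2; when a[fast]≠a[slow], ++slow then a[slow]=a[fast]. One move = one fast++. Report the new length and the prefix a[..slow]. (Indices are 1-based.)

length 13; prefix = [1, 2, 3, 4, 5, 6, 8, 9, 10, 11, 12, 13, 14]

slow=1 fast=2: a[fast]=2≠a[slow]=1 write a[2]=2, slow++,fast++
slow=2 fast=3: a[fast]=2=a[slow] dup, fast++
slow=2 fast=4: a[fast]=3≠a[slow]=2 write a[3]=3, slow++,fast++
slow=3 fast=5: a[fast]=4≠a[slow]=3 write a[4]=4, slow++,fast++
slow=4 fast=6: a[fast]=5≠a[slow]=4 write a[5]=5, slow++,fast++
slow=5 fast=7: a[fast]=5=a[slow] dup, fast++
slow=5 fast=8: a[fast]=6≠a[slow]=5 write a[6]=6, slow++,fast++
slow=6 fast=9: a[fast]=8≠a[slow]=6 write a[7]=8, slow++,fast++
slow=7 fast=10: a[fast]=9≠a[slow]=8 write a[8]=9, slow++,fast++
slow=8 fast=11: a[fast]=9=a[slow] dup, fast++
slow=8 fast=12: a[fast]=9=a[slow] dup, fast++
slow=8 fast=13: a[fast]=9=a[slow] dup, fast++
slow=8 fast=14: a[fast]=10≠a[slow]=9 write a[9]=10, slow++,fast++
slow=9 fast=15: a[fast]=11≠a[slow]=10 write a[10]=11, slow++,fast++
slow=10 fast=16: a[fast]=12≠a[slow]=11 write a[11]=12, slow++,fast++
slow=11 fast=17: a[fast]=12=a[slow] dup, fast++
slow=11 fast=18: a[fast]=13≠a[slow]=12 write a[12]=13, slow++,fast++
slow=12 fast=19: a[fast]=14≠a[slow]=13 write a[13]=14, slow++,fast++
slow=13 fast=20: a[fast]=14=a[slow] dup, fast++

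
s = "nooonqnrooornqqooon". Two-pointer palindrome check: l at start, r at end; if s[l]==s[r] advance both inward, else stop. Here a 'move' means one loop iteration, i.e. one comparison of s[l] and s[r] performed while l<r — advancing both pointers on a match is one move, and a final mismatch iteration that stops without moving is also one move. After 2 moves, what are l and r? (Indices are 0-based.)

l=2, r=16

l=0 r=18: 'n'=='n', l++,r--
l=1 r=17: 'o'=='o', l++,r--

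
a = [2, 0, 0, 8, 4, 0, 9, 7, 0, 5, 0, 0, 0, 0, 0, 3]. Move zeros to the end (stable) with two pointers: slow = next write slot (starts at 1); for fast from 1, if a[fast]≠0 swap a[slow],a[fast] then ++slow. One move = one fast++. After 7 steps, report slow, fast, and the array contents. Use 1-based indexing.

(s=1,f=1) a[fast]=2≠0 swap→a[1]=2 → slow++,fast++
(s=2,f=2) a[fast]=0 → fast++
(s=2,f=3) a[fast]=0 → fast++
(s=2,f=4) a[fast]=8≠0 swap→a[2]=8 → slow++,fast++
(s=3,f=5) a[fast]=4≠0 swap→a[3]=4 → slow++,fast++
(s=4,f=6) a[fast]=0 → fast++
(s=4,f=7) a[fast]=9≠0 swap→a[4]=9 → slow++,fast++

slow=5, fast=8, a=[2, 8, 4, 9, 0, 0, 0, 7, 0, 5, 0, 0, 0, 0, 0, 3]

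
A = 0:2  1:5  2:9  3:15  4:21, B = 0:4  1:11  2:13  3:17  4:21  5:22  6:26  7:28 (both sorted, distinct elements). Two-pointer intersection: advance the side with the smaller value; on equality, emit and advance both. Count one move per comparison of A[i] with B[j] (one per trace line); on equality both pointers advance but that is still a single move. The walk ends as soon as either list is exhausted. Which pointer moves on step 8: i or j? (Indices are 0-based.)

[i=0,j=0] 2<4 → i++
[i=1,j=0] 5>4 → j++
[i=1,j=1] 5<11 → i++
[i=2,j=1] 9<11 → i++
[i=3,j=1] 15>11 → j++
[i=3,j=2] 15>13 → j++
[i=3,j=3] 15<17 → i++
[i=4,j=3] 21>17 → j++

j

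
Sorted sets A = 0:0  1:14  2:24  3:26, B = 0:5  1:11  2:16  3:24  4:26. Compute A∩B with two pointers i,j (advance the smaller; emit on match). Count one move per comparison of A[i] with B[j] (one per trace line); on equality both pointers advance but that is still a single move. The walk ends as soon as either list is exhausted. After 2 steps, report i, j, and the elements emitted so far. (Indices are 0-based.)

i=1, j=1, emitted=[]

i=0 j=0: 0<5, i++
i=1 j=0: 14>5, j++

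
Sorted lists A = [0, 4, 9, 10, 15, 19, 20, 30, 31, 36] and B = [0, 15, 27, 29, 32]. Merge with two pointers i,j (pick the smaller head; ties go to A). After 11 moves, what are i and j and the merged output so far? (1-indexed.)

i=8, j=5, merged so far=[0, 0, 4, 9, 10, 15, 15, 19, 20, 27, 29]

[i=1,j=1] A[i]=0<=B[j]=0 take 0 → i++
[i=2,j=1] A[i]=4>B[j]=0 take 0 → j++
[i=2,j=2] A[i]=4<=B[j]=15 take 4 → i++
[i=3,j=2] A[i]=9<=B[j]=15 take 9 → i++
[i=4,j=2] A[i]=10<=B[j]=15 take 10 → i++
[i=5,j=2] A[i]=15<=B[j]=15 take 15 → i++
[i=6,j=2] A[i]=19>B[j]=15 take 15 → j++
[i=6,j=3] A[i]=19<=B[j]=27 take 19 → i++
[i=7,j=3] A[i]=20<=B[j]=27 take 20 → i++
[i=8,j=3] A[i]=30>B[j]=27 take 27 → j++
[i=8,j=4] A[i]=30>B[j]=29 take 29 → j++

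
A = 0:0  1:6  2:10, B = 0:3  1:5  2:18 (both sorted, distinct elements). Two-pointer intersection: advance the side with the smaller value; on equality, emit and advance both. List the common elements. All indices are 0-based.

intersection = []

i=0 j=0: 0<3, i++
i=1 j=0: 6>3, j++
i=1 j=1: 6>5, j++
i=1 j=2: 6<18, i++
i=2 j=2: 10<18, i++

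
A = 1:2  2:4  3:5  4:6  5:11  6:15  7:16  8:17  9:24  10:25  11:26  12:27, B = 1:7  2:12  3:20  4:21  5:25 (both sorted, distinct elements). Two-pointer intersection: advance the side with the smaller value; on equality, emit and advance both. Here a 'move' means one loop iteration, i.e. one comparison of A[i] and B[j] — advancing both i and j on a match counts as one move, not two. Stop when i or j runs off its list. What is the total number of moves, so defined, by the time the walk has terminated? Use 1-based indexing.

[i=1,j=1] 2<7 → i++
[i=2,j=1] 4<7 → i++
[i=3,j=1] 5<7 → i++
[i=4,j=1] 6<7 → i++
[i=5,j=1] 11>7 → j++
[i=5,j=2] 11<12 → i++
[i=6,j=2] 15>12 → j++
[i=6,j=3] 15<20 → i++
[i=7,j=3] 16<20 → i++
[i=8,j=3] 17<20 → i++
[i=9,j=3] 24>20 → j++
[i=9,j=4] 24>21 → j++
[i=9,j=5] 24<25 → i++
[i=10,j=5] 25==25 emit → i++,j++

14 moves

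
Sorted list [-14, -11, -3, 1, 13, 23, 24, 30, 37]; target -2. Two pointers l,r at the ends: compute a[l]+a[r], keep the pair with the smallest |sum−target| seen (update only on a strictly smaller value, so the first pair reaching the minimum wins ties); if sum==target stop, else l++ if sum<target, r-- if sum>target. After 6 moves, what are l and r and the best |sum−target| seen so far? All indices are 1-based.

l=2, r=4, best |Δ|=1

l=1 r=9: -14+37=23 d=25 *, r--
l=1 r=8: -14+30=16 d=18 *, r--
l=1 r=7: -14+24=10 d=12 *, r--
l=1 r=6: -14+23=9 d=11 *, r--
l=1 r=5: -14+13=-1 d=1 *, r--
l=1 r=4: -14+1=-13 d=11, l++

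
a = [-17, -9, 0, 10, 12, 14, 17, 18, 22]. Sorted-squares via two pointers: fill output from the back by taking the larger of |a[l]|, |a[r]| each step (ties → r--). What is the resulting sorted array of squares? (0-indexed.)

[0, 81, 100, 144, 196, 289, 289, 324, 484]

[0,8] |-17|<=|22| out[8]=484 → r--
[0,7] |-17|<=|18| out[7]=324 → r--
[0,6] |-17|<=|17| out[6]=289 → r--
[0,5] |-17|>|14| out[5]=289 → l++
[1,5] |-9|<=|14| out[4]=196 → r--
[1,4] |-9|<=|12| out[3]=144 → r--
[1,3] |-9|<=|10| out[2]=100 → r--
[1,2] |-9|>|0| out[1]=81 → l++
[2,2] |0|<=|0| out[0]=0 → r--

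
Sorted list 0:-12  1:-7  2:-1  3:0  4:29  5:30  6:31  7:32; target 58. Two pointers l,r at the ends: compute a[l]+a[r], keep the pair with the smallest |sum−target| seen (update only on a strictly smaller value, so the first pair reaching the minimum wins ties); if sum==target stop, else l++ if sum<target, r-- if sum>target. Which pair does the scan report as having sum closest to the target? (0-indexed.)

l=0 r=7: -12+32=20 d=38 *, l++
l=1 r=7: -7+32=25 d=33 *, l++
l=2 r=7: -1+32=31 d=27 *, l++
l=3 r=7: 0+32=32 d=26 *, l++
l=4 r=7: 29+32=61 d=3 *, r--
l=4 r=6: 29+31=60 d=2 *, r--
l=4 r=5: 29+30=59 d=1 *, r--

pair (29, 30) with sum 59 (|Δ|=1)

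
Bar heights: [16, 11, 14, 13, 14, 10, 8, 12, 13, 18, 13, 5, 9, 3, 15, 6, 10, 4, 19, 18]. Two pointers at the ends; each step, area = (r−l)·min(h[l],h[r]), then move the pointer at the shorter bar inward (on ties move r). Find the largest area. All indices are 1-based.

l=1 r=20: min(16,18)*19=304 best=304 *, l++
l=2 r=20: min(11,18)*18=198 best=304, l++
l=3 r=20: min(14,18)*17=238 best=304, l++
l=4 r=20: min(13,18)*16=208 best=304, l++
l=5 r=20: min(14,18)*15=210 best=304, l++
l=6 r=20: min(10,18)*14=140 best=304, l++
l=7 r=20: min(8,18)*13=104 best=304, l++
l=8 r=20: min(12,18)*12=144 best=304, l++
l=9 r=20: min(13,18)*11=143 best=304, l++
l=10 r=20: min(18,18)*10=180 best=304, r--
l=10 r=19: min(18,19)*9=162 best=304, l++
l=11 r=19: min(13,19)*8=104 best=304, l++
l=12 r=19: min(5,19)*7=35 best=304, l++
l=13 r=19: min(9,19)*6=54 best=304, l++
l=14 r=19: min(3,19)*5=15 best=304, l++
l=15 r=19: min(15,19)*4=60 best=304, l++
l=16 r=19: min(6,19)*3=18 best=304, l++
l=17 r=19: min(10,19)*2=20 best=304, l++
l=18 r=19: min(4,19)*1=4 best=304, l++

max area = 304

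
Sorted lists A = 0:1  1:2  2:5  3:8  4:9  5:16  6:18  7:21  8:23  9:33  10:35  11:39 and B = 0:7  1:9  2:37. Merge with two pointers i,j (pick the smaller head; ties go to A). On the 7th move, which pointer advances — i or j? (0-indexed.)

i=0 j=0: A[i]=1<=B[j]=7 take 1, i++
i=1 j=0: A[i]=2<=B[j]=7 take 2, i++
i=2 j=0: A[i]=5<=B[j]=7 take 5, i++
i=3 j=0: A[i]=8>B[j]=7 take 7, j++
i=3 j=1: A[i]=8<=B[j]=9 take 8, i++
i=4 j=1: A[i]=9<=B[j]=9 take 9, i++
i=5 j=1: A[i]=16>B[j]=9 take 9, j++

j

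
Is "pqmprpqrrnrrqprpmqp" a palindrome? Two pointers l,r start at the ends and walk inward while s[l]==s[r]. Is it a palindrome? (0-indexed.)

l=0 r=18: 'p'=='p', l++,r--
l=1 r=17: 'q'=='q', l++,r--
l=2 r=16: 'm'=='m', l++,r--
l=3 r=15: 'p'=='p', l++,r--
l=4 r=14: 'r'=='r', l++,r--
l=5 r=13: 'p'=='p', l++,r--
l=6 r=12: 'q'=='q', l++,r--
l=7 r=11: 'r'=='r', l++,r--
l=8 r=10: 'r'=='r', l++,r--

palindrome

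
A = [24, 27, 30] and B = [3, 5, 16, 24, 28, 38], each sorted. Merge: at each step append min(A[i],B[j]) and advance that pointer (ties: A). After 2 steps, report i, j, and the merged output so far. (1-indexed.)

i=1, j=3, merged so far=[3, 5]

i=1 j=1: A[i]=24>B[j]=3 take 3, j++
i=1 j=2: A[i]=24>B[j]=5 take 5, j++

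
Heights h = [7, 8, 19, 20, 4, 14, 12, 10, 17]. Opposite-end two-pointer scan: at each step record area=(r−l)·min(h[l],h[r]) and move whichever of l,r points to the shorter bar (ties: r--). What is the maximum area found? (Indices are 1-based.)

max area = 102

l=1 r=9: min(7,17)*8=56 best=56 *, l++
l=2 r=9: min(8,17)*7=56 best=56, l++
l=3 r=9: min(19,17)*6=102 best=102 *, r--
l=3 r=8: min(19,10)*5=50 best=102, r--
l=3 r=7: min(19,12)*4=48 best=102, r--
l=3 r=6: min(19,14)*3=42 best=102, r--
l=3 r=5: min(19,4)*2=8 best=102, r--
l=3 r=4: min(19,20)*1=19 best=102, l++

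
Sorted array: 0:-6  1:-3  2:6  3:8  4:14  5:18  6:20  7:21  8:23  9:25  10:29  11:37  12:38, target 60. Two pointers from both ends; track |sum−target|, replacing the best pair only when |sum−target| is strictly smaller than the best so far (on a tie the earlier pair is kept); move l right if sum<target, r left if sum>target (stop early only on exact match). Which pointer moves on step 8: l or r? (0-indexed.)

l

l=0 r=12: -6+38=32 d=28 *, l++
l=1 r=12: -3+38=35 d=25 *, l++
l=2 r=12: 6+38=44 d=16 *, l++
l=3 r=12: 8+38=46 d=14 *, l++
l=4 r=12: 14+38=52 d=8 *, l++
l=5 r=12: 18+38=56 d=4 *, l++
l=6 r=12: 20+38=58 d=2 *, l++
l=7 r=12: 21+38=59 d=1 *, l++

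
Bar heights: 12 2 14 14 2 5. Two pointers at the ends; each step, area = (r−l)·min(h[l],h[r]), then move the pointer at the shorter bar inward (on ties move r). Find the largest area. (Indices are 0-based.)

max area = 36

[0,5] min(12,5)*5=25 best=25 * → r--
[0,4] min(12,2)*4=8 best=25 → r--
[0,3] min(12,14)*3=36 best=36 * → l++
[1,3] min(2,14)*2=4 best=36 → l++
[2,3] min(14,14)*1=14 best=36 → r--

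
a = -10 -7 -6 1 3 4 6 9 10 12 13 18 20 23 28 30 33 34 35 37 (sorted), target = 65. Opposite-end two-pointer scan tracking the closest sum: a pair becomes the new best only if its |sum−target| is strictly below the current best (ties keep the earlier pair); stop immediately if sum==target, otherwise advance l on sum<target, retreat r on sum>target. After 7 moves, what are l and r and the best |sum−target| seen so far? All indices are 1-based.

l=8, r=20, best |Δ|=22

l=1 r=20: -10+37=27 d=38 *, l++
l=2 r=20: -7+37=30 d=35 *, l++
l=3 r=20: -6+37=31 d=34 *, l++
l=4 r=20: 1+37=38 d=27 *, l++
l=5 r=20: 3+37=40 d=25 *, l++
l=6 r=20: 4+37=41 d=24 *, l++
l=7 r=20: 6+37=43 d=22 *, l++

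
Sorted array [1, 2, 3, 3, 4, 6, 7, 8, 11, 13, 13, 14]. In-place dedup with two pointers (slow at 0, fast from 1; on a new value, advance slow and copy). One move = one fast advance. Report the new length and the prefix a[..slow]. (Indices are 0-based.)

slow=0 fast=1: a[fast]=2≠a[slow]=1 write a[1]=2, slow++,fast++
slow=1 fast=2: a[fast]=3≠a[slow]=2 write a[2]=3, slow++,fast++
slow=2 fast=3: a[fast]=3=a[slow] dup, fast++
slow=2 fast=4: a[fast]=4≠a[slow]=3 write a[3]=4, slow++,fast++
slow=3 fast=5: a[fast]=6≠a[slow]=4 write a[4]=6, slow++,fast++
slow=4 fast=6: a[fast]=7≠a[slow]=6 write a[5]=7, slow++,fast++
slow=5 fast=7: a[fast]=8≠a[slow]=7 write a[6]=8, slow++,fast++
slow=6 fast=8: a[fast]=11≠a[slow]=8 write a[7]=11, slow++,fast++
slow=7 fast=9: a[fast]=13≠a[slow]=11 write a[8]=13, slow++,fast++
slow=8 fast=10: a[fast]=13=a[slow] dup, fast++
slow=8 fast=11: a[fast]=14≠a[slow]=13 write a[9]=14, slow++,fast++

length 10; prefix = [1, 2, 3, 4, 6, 7, 8, 11, 13, 14]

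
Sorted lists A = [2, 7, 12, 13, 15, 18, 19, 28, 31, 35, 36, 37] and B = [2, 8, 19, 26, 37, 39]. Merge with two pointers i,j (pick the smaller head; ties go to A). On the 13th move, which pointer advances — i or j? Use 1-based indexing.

i=1 j=1: A[i]=2<=B[j]=2 take 2, i++
i=2 j=1: A[i]=7>B[j]=2 take 2, j++
i=2 j=2: A[i]=7<=B[j]=8 take 7, i++
i=3 j=2: A[i]=12>B[j]=8 take 8, j++
i=3 j=3: A[i]=12<=B[j]=19 take 12, i++
i=4 j=3: A[i]=13<=B[j]=19 take 13, i++
i=5 j=3: A[i]=15<=B[j]=19 take 15, i++
i=6 j=3: A[i]=18<=B[j]=19 take 18, i++
i=7 j=3: A[i]=19<=B[j]=19 take 19, i++
i=8 j=3: A[i]=28>B[j]=19 take 19, j++
i=8 j=4: A[i]=28>B[j]=26 take 26, j++
i=8 j=5: A[i]=28<=B[j]=37 take 28, i++
i=9 j=5: A[i]=31<=B[j]=37 take 31, i++

i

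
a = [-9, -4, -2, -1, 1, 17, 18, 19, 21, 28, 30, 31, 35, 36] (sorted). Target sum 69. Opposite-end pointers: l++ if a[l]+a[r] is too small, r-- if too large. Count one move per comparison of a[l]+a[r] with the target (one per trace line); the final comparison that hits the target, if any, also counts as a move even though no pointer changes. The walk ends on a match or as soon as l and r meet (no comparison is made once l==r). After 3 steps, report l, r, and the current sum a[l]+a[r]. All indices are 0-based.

l=0 r=13: -9+36=27 <69, l++
l=1 r=13: -4+36=32 <69, l++
l=2 r=13: -2+36=34 <69, l++

l=3, r=13, sum=35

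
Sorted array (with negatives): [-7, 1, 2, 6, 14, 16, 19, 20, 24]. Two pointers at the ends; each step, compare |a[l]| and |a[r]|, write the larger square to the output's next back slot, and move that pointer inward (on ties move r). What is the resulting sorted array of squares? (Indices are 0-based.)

[1, 4, 36, 49, 196, 256, 361, 400, 576]

[0,8] |-7|<=|24| out[8]=576 → r--
[0,7] |-7|<=|20| out[7]=400 → r--
[0,6] |-7|<=|19| out[6]=361 → r--
[0,5] |-7|<=|16| out[5]=256 → r--
[0,4] |-7|<=|14| out[4]=196 → r--
[0,3] |-7|>|6| out[3]=49 → l++
[1,3] |1|<=|6| out[2]=36 → r--
[1,2] |1|<=|2| out[1]=4 → r--
[1,1] |1|<=|1| out[0]=1 → r--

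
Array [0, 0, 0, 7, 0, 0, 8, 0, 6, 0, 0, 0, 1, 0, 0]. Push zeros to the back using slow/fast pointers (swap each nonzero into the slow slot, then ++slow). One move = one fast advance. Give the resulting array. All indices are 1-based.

(s=1,f=1) a[fast]=0 → fast++
(s=1,f=2) a[fast]=0 → fast++
(s=1,f=3) a[fast]=0 → fast++
(s=1,f=4) a[fast]=7≠0 swap→a[1]=7 → slow++,fast++
(s=2,f=5) a[fast]=0 → fast++
(s=2,f=6) a[fast]=0 → fast++
(s=2,f=7) a[fast]=8≠0 swap→a[2]=8 → slow++,fast++
(s=3,f=8) a[fast]=0 → fast++
(s=3,f=9) a[fast]=6≠0 swap→a[3]=6 → slow++,fast++
(s=4,f=10) a[fast]=0 → fast++
(s=4,f=11) a[fast]=0 → fast++
(s=4,f=12) a[fast]=0 → fast++
(s=4,f=13) a[fast]=1≠0 swap→a[4]=1 → slow++,fast++
(s=5,f=14) a[fast]=0 → fast++
(s=5,f=15) a[fast]=0 → fast++

[7, 8, 6, 1, 0, 0, 0, 0, 0, 0, 0, 0, 0, 0, 0]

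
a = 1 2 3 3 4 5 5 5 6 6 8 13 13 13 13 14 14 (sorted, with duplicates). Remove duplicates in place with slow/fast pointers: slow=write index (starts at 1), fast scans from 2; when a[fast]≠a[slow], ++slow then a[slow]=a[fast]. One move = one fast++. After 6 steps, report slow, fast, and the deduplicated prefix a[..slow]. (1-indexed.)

slow=5, fast=8, prefix=[1, 2, 3, 4, 5]

slow=1 fast=2: a[fast]=2≠a[slow]=1 write a[2]=2, slow++,fast++
slow=2 fast=3: a[fast]=3≠a[slow]=2 write a[3]=3, slow++,fast++
slow=3 fast=4: a[fast]=3=a[slow] dup, fast++
slow=3 fast=5: a[fast]=4≠a[slow]=3 write a[4]=4, slow++,fast++
slow=4 fast=6: a[fast]=5≠a[slow]=4 write a[5]=5, slow++,fast++
slow=5 fast=7: a[fast]=5=a[slow] dup, fast++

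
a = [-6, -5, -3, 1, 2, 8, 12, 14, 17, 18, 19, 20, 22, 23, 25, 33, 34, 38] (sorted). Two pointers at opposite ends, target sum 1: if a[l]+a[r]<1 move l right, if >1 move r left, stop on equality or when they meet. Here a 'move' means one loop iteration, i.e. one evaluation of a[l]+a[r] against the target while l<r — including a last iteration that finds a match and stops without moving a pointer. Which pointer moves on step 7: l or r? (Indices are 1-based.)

l=1 r=18: -6+38=32 >1, r--
l=1 r=17: -6+34=28 >1, r--
l=1 r=16: -6+33=27 >1, r--
l=1 r=15: -6+25=19 >1, r--
l=1 r=14: -6+23=17 >1, r--
l=1 r=13: -6+22=16 >1, r--
l=1 r=12: -6+20=14 >1, r--

r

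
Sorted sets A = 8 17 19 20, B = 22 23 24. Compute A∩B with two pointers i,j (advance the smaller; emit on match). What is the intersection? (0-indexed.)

intersection = []

[i=0,j=0] 8<22 → i++
[i=1,j=0] 17<22 → i++
[i=2,j=0] 19<22 → i++
[i=3,j=0] 20<22 → i++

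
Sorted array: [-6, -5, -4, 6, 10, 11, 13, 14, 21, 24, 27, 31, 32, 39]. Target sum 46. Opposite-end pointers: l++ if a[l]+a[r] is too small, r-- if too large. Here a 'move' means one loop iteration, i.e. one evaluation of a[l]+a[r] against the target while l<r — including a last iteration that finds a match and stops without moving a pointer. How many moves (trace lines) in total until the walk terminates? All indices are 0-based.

9 moves

[0,13] -6+39=33 <46 → l++
[1,13] -5+39=34 <46 → l++
[2,13] -4+39=35 <46 → l++
[3,13] 6+39=45 <46 → l++
[4,13] 10+39=49 >46 → r--
[4,12] 10+32=42 <46 → l++
[5,12] 11+32=43 <46 → l++
[6,12] 13+32=45 <46 → l++
[7,12] 14+32=46 → found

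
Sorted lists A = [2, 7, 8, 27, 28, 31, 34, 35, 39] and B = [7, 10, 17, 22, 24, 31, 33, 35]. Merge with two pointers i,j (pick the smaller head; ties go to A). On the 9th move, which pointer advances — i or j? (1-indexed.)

i=1 j=1: A[i]=2<=B[j]=7 take 2, i++
i=2 j=1: A[i]=7<=B[j]=7 take 7, i++
i=3 j=1: A[i]=8>B[j]=7 take 7, j++
i=3 j=2: A[i]=8<=B[j]=10 take 8, i++
i=4 j=2: A[i]=27>B[j]=10 take 10, j++
i=4 j=3: A[i]=27>B[j]=17 take 17, j++
i=4 j=4: A[i]=27>B[j]=22 take 22, j++
i=4 j=5: A[i]=27>B[j]=24 take 24, j++
i=4 j=6: A[i]=27<=B[j]=31 take 27, i++

i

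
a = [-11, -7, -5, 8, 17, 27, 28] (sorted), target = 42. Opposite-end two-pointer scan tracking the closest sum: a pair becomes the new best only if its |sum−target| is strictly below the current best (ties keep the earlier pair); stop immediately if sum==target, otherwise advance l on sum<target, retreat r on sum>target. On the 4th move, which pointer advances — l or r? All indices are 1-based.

l

l=1 r=7: -11+28=17 d=25 *, l++
l=2 r=7: -7+28=21 d=21 *, l++
l=3 r=7: -5+28=23 d=19 *, l++
l=4 r=7: 8+28=36 d=6 *, l++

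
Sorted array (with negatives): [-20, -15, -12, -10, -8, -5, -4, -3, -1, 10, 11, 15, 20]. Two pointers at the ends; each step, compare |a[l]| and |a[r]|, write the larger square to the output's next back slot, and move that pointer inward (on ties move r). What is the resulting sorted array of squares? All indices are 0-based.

[1, 9, 16, 25, 64, 100, 100, 121, 144, 225, 225, 400, 400]

[0,12] |-20|<=|20| out[12]=400 → r--
[0,11] |-20|>|15| out[11]=400 → l++
[1,11] |-15|<=|15| out[10]=225 → r--
[1,10] |-15|>|11| out[9]=225 → l++
[2,10] |-12|>|11| out[8]=144 → l++
[3,10] |-10|<=|11| out[7]=121 → r--
[3,9] |-10|<=|10| out[6]=100 → r--
[3,8] |-10|>|-1| out[5]=100 → l++
[4,8] |-8|>|-1| out[4]=64 → l++
[5,8] |-5|>|-1| out[3]=25 → l++
[6,8] |-4|>|-1| out[2]=16 → l++
[7,8] |-3|>|-1| out[1]=9 → l++
[8,8] |-1|<=|-1| out[0]=1 → r--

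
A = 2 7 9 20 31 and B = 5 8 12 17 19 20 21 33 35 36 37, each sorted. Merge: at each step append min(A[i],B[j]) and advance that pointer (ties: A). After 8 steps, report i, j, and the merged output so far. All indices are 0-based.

i=3, j=5, merged so far=[2, 5, 7, 8, 9, 12, 17, 19]

[i=0,j=0] A[i]=2<=B[j]=5 take 2 → i++
[i=1,j=0] A[i]=7>B[j]=5 take 5 → j++
[i=1,j=1] A[i]=7<=B[j]=8 take 7 → i++
[i=2,j=1] A[i]=9>B[j]=8 take 8 → j++
[i=2,j=2] A[i]=9<=B[j]=12 take 9 → i++
[i=3,j=2] A[i]=20>B[j]=12 take 12 → j++
[i=3,j=3] A[i]=20>B[j]=17 take 17 → j++
[i=3,j=4] A[i]=20>B[j]=19 take 19 → j++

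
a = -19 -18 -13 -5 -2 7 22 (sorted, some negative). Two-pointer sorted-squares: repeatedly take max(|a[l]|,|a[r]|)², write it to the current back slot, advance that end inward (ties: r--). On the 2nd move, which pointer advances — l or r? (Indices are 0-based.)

l

l=0 r=6: |-19|<=|22| out[6]=484, r--
l=0 r=5: |-19|>|7| out[5]=361, l++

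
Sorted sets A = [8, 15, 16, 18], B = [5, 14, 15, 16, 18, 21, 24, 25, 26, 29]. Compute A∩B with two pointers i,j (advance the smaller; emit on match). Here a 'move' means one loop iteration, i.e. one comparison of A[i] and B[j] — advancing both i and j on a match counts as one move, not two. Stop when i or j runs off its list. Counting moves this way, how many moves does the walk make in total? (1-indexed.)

6 moves

i=1 j=1: 8>5, j++
i=1 j=2: 8<14, i++
i=2 j=2: 15>14, j++
i=2 j=3: 15==15 emit, i++,j++
i=3 j=4: 16==16 emit, i++,j++
i=4 j=5: 18==18 emit, i++,j++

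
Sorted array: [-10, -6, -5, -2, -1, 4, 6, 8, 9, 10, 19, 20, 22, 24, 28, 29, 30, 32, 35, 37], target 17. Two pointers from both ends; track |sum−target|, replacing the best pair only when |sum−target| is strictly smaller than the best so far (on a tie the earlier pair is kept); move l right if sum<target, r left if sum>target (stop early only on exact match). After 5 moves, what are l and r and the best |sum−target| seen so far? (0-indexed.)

l=0 r=19: -10+37=27 d=10 *, r--
l=0 r=18: -10+35=25 d=8 *, r--
l=0 r=17: -10+32=22 d=5 *, r--
l=0 r=16: -10+30=20 d=3 *, r--
l=0 r=15: -10+29=19 d=2 *, r--

l=0, r=14, best |Δ|=2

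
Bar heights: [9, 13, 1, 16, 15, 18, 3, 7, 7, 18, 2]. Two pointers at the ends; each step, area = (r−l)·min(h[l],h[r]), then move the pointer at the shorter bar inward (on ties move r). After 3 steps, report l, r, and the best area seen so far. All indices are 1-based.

[1,11] min(9,2)*10=20 best=20 * → r--
[1,10] min(9,18)*9=81 best=81 * → l++
[2,10] min(13,18)*8=104 best=104 * → l++

l=3, r=10, best area=104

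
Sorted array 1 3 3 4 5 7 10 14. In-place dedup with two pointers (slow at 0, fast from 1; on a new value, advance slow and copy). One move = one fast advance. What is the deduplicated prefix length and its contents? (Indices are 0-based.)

slow=0 fast=1: a[fast]=3≠a[slow]=1 write a[1]=3, slow++,fast++
slow=1 fast=2: a[fast]=3=a[slow] dup, fast++
slow=1 fast=3: a[fast]=4≠a[slow]=3 write a[2]=4, slow++,fast++
slow=2 fast=4: a[fast]=5≠a[slow]=4 write a[3]=5, slow++,fast++
slow=3 fast=5: a[fast]=7≠a[slow]=5 write a[4]=7, slow++,fast++
slow=4 fast=6: a[fast]=10≠a[slow]=7 write a[5]=10, slow++,fast++
slow=5 fast=7: a[fast]=14≠a[slow]=10 write a[6]=14, slow++,fast++

length 7; prefix = [1, 3, 4, 5, 7, 10, 14]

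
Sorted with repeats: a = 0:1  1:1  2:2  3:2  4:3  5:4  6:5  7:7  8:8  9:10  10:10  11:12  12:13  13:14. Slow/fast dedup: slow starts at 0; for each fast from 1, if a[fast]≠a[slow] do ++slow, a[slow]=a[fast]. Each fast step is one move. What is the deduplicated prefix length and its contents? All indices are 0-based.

length 11; prefix = [1, 2, 3, 4, 5, 7, 8, 10, 12, 13, 14]

(s=0,f=1) a[fast]=1=a[slow] dup → fast++
(s=0,f=2) a[fast]=2≠a[slow]=1 write a[1]=2 → slow++,fast++
(s=1,f=3) a[fast]=2=a[slow] dup → fast++
(s=1,f=4) a[fast]=3≠a[slow]=2 write a[2]=3 → slow++,fast++
(s=2,f=5) a[fast]=4≠a[slow]=3 write a[3]=4 → slow++,fast++
(s=3,f=6) a[fast]=5≠a[slow]=4 write a[4]=5 → slow++,fast++
(s=4,f=7) a[fast]=7≠a[slow]=5 write a[5]=7 → slow++,fast++
(s=5,f=8) a[fast]=8≠a[slow]=7 write a[6]=8 → slow++,fast++
(s=6,f=9) a[fast]=10≠a[slow]=8 write a[7]=10 → slow++,fast++
(s=7,f=10) a[fast]=10=a[slow] dup → fast++
(s=7,f=11) a[fast]=12≠a[slow]=10 write a[8]=12 → slow++,fast++
(s=8,f=12) a[fast]=13≠a[slow]=12 write a[9]=13 → slow++,fast++
(s=9,f=13) a[fast]=14≠a[slow]=13 write a[10]=14 → slow++,fast++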